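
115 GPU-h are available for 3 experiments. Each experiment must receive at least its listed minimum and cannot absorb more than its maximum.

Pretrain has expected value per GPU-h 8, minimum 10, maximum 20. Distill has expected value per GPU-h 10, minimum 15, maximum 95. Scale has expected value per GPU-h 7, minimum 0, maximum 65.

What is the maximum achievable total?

Meeting every minimum uses 10+15+0 = 25 GPU-h, leaving 90.
Highest expected value per GPU-h first: Distill 10 > Pretrain 8 > Scale 7.
Distill: +80 to 95 (cap) — 10 left.
Pretrain takes 10 more to reach its cap of 20 — 0 left.
Total = 8×20 + 10×95 = 1110.

1110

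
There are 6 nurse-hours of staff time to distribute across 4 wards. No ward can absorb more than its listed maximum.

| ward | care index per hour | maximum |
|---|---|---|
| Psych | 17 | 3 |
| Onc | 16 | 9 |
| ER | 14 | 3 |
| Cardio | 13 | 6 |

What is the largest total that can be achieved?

Rank by care index per hour: Psych 17 > Onc 16 > ER 14 > Cardio 13.
Psych: +3 to 3 (cap) ; 3 left.
Onc: +3 (room for 9) → 3. Pool exhausted.
Total = 17×3 + 16×3 = 99.

99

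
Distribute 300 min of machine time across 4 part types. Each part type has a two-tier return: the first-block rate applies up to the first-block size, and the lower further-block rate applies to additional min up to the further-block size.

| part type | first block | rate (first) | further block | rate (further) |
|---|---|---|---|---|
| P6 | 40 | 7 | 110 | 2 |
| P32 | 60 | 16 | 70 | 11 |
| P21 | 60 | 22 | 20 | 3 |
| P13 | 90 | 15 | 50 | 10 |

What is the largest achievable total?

4600

Rank every tier by rate: P21/tier1 22 > P32/tier1 16 > P13/tier1 15 > P32/tier2 11 > P13/tier2 10 > P6/tier1 7 > P21/tier2 3 > P6/tier2 2.
Fill P21 tier1 block (60 at 22) — 240 left.
Fill P32 tier1 block (60 at 16) — 180 left.
P13 tier1 at 15: fill all 90 — 90 left.
P32 tier2 at 11: fill all 70 — 20 left.
P13/tier2: +20 of 50 at 10; pool empty.
Total = 22×60 + 16×60 + 15×90 + 11×70 + 10×20 = 4600.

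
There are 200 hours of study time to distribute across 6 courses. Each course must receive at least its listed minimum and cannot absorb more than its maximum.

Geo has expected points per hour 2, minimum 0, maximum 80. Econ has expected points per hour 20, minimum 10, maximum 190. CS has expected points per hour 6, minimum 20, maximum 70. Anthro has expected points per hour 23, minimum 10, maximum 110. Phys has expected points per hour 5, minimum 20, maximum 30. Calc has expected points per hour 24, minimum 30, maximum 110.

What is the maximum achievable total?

3980

Meeting every minimum uses 0+10+20+10+20+30 = 90 hours, leaving 110.
Rank by expected points per hour: Calc 24 > Anthro 23 > Econ 20 > CS 6 > Phys 5 > Geo 2.
Calc takes 80 more to reach its cap of 110 ; 30 left.
Anthro has room for 100 more but only 30 remain, so it gets 40.
Total = 20×10 + 6×20 + 23×40 + 5×20 + 24×110 = 3980.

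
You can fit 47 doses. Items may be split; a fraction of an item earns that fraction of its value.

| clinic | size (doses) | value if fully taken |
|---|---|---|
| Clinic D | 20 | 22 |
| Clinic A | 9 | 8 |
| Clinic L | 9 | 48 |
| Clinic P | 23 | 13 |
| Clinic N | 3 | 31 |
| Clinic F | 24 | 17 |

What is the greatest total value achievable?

113.25

Best value per unit of size first: Clinic N 31/3≈10.3, Clinic L 48/9≈5.33, Clinic D 22/20≈1.1, Clinic A 8/9≈0.889, Clinic F 17/24≈0.708, Clinic P 13/23≈0.565.
Take all of Clinic N (3 doses, value 31) — 44 doses left.
All 9 doses of Clinic L fit (value 48) — 35 remain.
All 20 doses of Clinic D fit (value 22) — 15 remain.
All 9 doses of Clinic A fit (value 8) — 6 remain.
Fill the last 6 doses with part of Clinic F: 6/24 of it earns 4.25.
Total value = 113.25.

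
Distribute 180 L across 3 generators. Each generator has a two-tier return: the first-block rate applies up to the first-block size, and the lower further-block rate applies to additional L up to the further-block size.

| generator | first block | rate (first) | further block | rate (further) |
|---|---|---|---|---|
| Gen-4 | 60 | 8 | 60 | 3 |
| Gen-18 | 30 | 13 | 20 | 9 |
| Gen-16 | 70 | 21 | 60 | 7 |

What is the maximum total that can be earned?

Order all 6 blocks by rate: Gen-16/T1 21 > Gen-18/T1 13 > Gen-18/T2 9 > Gen-4/T1 8 > Gen-16/T2 7 > Gen-4/T2 3.
Fill Gen-16 T1 block (70 at 21) — 110 left.
Fill Gen-18 T1 block (30 at 13) — 80 left.
Fill Gen-18 T2 block (20 at 9) — 60 left.
Gen-4/T1 (8): +60 — 0 left.
Total = 21×70 + 13×30 + 9×20 + 8×60 = 2520.

2520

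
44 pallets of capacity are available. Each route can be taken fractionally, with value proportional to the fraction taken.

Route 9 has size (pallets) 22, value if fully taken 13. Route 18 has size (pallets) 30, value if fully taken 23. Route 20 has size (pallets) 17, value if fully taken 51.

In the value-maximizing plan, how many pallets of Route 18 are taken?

Best value per unit of size first: Route 20 51/17≈3, Route 18 23/30≈0.767, Route 9 13/22≈0.591.
Take all of Route 20 (17 pallets, value 51) → 27 pallets left.
Fill the last 27 pallets with part of Route 18: 27/30 of it earns 20.7.

27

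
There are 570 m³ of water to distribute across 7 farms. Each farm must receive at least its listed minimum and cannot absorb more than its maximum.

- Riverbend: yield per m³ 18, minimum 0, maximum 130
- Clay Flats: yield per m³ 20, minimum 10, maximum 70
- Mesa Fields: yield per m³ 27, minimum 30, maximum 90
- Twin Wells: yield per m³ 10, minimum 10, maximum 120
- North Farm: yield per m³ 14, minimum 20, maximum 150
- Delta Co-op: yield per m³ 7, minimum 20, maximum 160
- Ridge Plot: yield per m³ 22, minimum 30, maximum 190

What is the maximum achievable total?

Meeting every minimum uses 0+10+30+10+20+20+30 = 120 m³, leaving 450.
Rank by yield per m³: Mesa Fields 27 > Ridge Plot 22 > Clay Flats 20 > Riverbend 18 > North Farm 14 > Twin Wells 10 > Delta Co-op 7.
Give Mesa Fields 60 more to hit its cap of 90 — 390 left.
Ridge Plot: +160 to 190 (cap) — 230 left.
Clay Flats takes 60 more to reach its cap of 70 — 170 left.
Riverbend takes 130 more to reach its cap of 130 — 40 left.
North Farm has room for 130 more but only 40 remain, so it gets 60.
Total = 18×130 + 20×70 + 27×90 + 10×10 + 14×60 + 7×20 + 22×190 = 11430.

11430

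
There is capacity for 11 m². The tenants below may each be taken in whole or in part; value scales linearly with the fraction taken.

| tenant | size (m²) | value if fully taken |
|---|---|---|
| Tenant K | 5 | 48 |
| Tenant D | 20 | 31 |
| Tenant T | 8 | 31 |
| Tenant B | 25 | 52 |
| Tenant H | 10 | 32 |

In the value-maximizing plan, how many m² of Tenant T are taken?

6

Best value per unit of size first: Tenant K 48/5≈9.6, Tenant T 31/8≈3.88, Tenant H 32/10≈3.2, Tenant B 52/25≈2.08, Tenant D 31/20≈1.55.
All 5 m² of Tenant K fit (value 48) ; 6 remain.
6 m² left: a 6/8 share of Tenant T gives 31×6/8 = 23.25.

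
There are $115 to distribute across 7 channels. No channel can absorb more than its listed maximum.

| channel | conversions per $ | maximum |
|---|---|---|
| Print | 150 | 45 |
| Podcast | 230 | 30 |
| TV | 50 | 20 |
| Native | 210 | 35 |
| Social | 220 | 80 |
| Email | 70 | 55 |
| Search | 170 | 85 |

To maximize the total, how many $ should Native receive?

Order the channels by conversions per $: Podcast 230 > Social 220 > Native 210 > Search 170 > Print 150 > Email 70 > TV 50.
Podcast: +30 to 30 (cap) → 85 left.
Social takes 80 to reach its cap of 80 → 5 left.
Native: +5 (room for 35) → 5. Pool exhausted.

5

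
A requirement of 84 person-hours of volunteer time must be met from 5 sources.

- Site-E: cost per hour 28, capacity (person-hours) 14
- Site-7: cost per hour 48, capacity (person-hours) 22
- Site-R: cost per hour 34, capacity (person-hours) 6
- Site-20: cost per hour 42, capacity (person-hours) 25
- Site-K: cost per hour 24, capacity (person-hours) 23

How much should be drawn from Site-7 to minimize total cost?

Cheapest first:
Site-K (24): use full 23 ; 61 person-hours to go.
Take 14 from Site-E at 28 ; need 47 more.
Take 6 from Site-R at 34 ; need 41 more.
Take 25 from Site-20 at 42 ; need 16 more.
Take 16 from Site-7 at 48 to finish.

16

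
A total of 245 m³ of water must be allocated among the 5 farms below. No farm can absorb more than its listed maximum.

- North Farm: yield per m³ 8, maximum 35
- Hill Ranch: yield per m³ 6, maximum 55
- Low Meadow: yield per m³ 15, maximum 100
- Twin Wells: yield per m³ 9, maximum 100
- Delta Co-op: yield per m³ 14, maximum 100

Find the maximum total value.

3305

Rank by yield per m³: Low Meadow 15 > Delta Co-op 14 > Twin Wells 9 > North Farm 8 > Hill Ranch 6.
Give Low Meadow 100 to hit its cap of 100 ; 145 left.
Delta Co-op: +100 to 100 (cap) ; 45 left.
Only 45 left; Twin Wells takes them to reach 45.
Total = 15×100 + 9×45 + 14×100 = 3305.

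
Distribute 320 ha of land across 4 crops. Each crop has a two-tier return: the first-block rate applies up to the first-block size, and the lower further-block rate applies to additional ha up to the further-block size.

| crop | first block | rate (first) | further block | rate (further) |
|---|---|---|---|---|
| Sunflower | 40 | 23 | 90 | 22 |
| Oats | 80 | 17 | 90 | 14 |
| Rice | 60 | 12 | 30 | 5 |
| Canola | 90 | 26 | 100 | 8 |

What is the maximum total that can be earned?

6880

Treat each block as its own option and order by rate: Canola/T1 26 > Sunflower/T1 23 > Sunflower/T2 22 > Oats/T1 17 > Oats/T2 14 > Rice/T1 12 > Canola/T2 8 > Rice/T2 5.
Fill Canola T1 block (90 at 26) — 230 left.
Fill Sunflower T1 block (40 at 23) — 190 left.
Sunflower T2 at 22: fill all 90 — 100 left.
Oats T1 at 17: fill all 80 — 20 left.
Oats T2 at 14: only 20 left, fill 20.
Total = 26×90 + 23×40 + 22×90 + 17×80 + 14×20 = 6880.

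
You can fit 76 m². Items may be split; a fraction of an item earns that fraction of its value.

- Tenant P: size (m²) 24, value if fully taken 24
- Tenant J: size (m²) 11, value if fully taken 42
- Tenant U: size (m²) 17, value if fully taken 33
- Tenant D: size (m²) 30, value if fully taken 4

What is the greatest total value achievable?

Rank by value-to-size ratio: Tenant J 42/11≈3.82, Tenant U 33/17≈1.94, Tenant P 24/24≈1, Tenant D 4/30≈0.133.
Tenant J: take in full, 11 m² for value 42 → 65 left.
Tenant U: take in full, 17 m² for value 33 → 48 left.
All 24 m² of Tenant P fit (value 24) → 24 remain.
Only 24 m² remain; take 24/30 of Tenant D for value 4×24/30 = 3.2.
Total value = 102.2.

102.2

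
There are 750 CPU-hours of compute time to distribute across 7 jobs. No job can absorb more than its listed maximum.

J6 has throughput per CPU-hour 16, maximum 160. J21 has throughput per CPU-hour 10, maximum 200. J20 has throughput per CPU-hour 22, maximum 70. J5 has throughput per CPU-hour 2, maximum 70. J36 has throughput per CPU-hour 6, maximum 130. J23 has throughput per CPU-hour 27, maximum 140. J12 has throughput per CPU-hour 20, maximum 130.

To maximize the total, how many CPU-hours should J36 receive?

50

Order the jobs by throughput per CPU-hour: J23 27 > J20 22 > J12 20 > J6 16 > J21 10 > J36 6 > J5 2.
Give J23 140 to hit its cap of 140 — 610 left.
Give J20 70 to hit its cap of 70 — 540 left.
J12: +130 to 130 (cap) — 410 left.
J6 takes 160 to reach its cap of 160 — 250 left.
Give J21 200 to hit its cap of 200 — 50 left.
J36 has room for 130 but only 50 remain, so it gets 50.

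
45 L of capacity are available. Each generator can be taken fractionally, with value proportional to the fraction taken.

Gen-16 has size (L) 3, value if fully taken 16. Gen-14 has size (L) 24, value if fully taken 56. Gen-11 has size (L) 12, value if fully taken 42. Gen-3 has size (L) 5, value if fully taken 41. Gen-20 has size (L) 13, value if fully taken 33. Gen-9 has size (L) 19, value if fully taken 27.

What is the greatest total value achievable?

160

Rank by value-to-size ratio: Gen-3 41/5≈8.2, Gen-16 16/3≈5.33, Gen-11 42/12≈3.5, Gen-20 33/13≈2.54, Gen-14 56/24≈2.33, Gen-9 27/19≈1.42.
Gen-3: take in full, 5 L for value 41 → 40 left.
Gen-16: take in full, 3 L for value 16 → 37 left.
Take all of Gen-11 (12 L, value 42) → 25 L left.
All 13 L of Gen-20 fit (value 33) → 12 remain.
Only 12 L remain; take 12/24 of Gen-14 for value 56×12/24 = 28.
Total value = 160.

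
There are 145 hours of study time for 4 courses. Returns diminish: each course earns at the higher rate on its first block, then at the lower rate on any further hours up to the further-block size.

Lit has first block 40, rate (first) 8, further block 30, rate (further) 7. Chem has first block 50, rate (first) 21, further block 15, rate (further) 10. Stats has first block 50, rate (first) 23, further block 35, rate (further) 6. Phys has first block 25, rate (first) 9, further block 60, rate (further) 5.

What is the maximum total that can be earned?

2615

Order all 8 blocks by rate: Stats/first 23 > Chem/first 21 > Chem/second 10 > Phys/first 9 > Lit/first 8 > Lit/second 7 > Stats/second 6 > Phys/second 5.
Stats first at 23: fill all 50 — 95 left.
Chem first at 21: fill all 50 — 45 left.
Chem second at 10: fill all 15 — 30 left.
Fill Phys first block (25 at 9) — 5 left.
Lit/first: +5 of 40 at 8; pool empty.
Total = 23×50 + 21×50 + 10×15 + 9×25 + 8×5 = 2615.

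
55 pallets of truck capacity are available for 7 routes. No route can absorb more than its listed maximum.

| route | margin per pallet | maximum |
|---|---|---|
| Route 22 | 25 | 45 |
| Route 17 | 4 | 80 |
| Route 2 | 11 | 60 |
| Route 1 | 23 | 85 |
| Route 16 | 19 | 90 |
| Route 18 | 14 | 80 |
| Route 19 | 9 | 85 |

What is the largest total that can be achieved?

Order the routes by margin per pallet: Route 22 25 > Route 1 23 > Route 16 19 > Route 18 14 > Route 2 11 > Route 19 9 > Route 17 4.
Route 22: +45 to 45 (cap) — 10 left.
Route 1: +10 (room for 85) → 10. Pool exhausted.
Total = 25×45 + 23×10 = 1355.

1355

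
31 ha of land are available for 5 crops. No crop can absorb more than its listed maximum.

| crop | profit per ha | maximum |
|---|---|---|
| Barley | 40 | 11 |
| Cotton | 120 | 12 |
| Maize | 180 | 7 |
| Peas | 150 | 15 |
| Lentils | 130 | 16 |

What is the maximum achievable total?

4680

Highest profit per ha first: Maize 180 > Peas 150 > Lentils 130 > Cotton 120 > Barley 40.
Maize takes 7 to reach its cap of 7 → 24 left.
Peas: +15 to 15 (cap) → 9 left.
Lentils: +9 (room for 16) → 9. Pool exhausted.
Total = 180×7 + 150×15 + 130×9 = 4680.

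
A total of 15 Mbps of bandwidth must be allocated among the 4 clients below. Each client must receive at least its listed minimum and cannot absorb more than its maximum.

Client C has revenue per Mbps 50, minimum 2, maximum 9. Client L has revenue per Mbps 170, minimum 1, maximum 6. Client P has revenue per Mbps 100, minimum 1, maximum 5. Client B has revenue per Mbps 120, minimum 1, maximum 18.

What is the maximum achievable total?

1940

Meeting every minimum uses 2+1+1+1 = 5 Mbps, leaving 10.
Rank by revenue per Mbps: Client L 170 > Client B 120 > Client P 100 > Client C 50.
Client L: +5 to 6 (cap) — 5 left.
Only 5 left; Client B takes them to reach 6.
Total = 50×2 + 170×6 + 100×1 + 120×6 = 1940.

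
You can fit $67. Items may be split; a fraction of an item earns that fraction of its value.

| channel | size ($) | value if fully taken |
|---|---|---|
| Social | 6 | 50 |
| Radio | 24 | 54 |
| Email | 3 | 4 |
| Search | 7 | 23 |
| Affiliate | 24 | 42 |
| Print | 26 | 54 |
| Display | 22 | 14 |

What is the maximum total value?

188

Rank by value-to-size ratio: Social 50/6≈8.33, Search 23/7≈3.29, Radio 54/24≈2.25, Print 54/26≈2.08, Affiliate 42/24≈1.75, Email 4/3≈1.33, Display 14/22≈0.636.
Social: take in full, 6 $ for value 50 — 61 left.
Search: take in full, 7 $ for value 23 — 54 left.
Radio: take in full, 24 $ for value 54 — 30 left.
Print: take in full, 26 $ for value 54 — 4 left.
4 $ left: a 4/24 share of Affiliate gives 42×4/24 = 7.
Total value = 188.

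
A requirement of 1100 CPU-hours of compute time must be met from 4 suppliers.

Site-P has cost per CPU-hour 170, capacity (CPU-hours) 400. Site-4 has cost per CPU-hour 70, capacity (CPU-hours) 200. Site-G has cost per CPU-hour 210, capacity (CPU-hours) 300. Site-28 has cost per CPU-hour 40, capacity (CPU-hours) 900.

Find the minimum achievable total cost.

50000

Fill from the cheapest supplier first.
Site-28 (40): use full 900 — 200 CPU-hours to go.
Take 200 from Site-4 at 70 — need 0 more.
Site-P, Site-G: unused.
Cost = 900×40 + 200×70 = 50000.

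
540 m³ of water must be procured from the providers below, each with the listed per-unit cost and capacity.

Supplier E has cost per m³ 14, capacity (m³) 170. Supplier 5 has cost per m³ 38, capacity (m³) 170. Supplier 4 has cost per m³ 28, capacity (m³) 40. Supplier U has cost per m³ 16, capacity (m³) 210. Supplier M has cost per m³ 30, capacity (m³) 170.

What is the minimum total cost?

Cheapest first:
Take 170 from Supplier E at 14 ; need 370 more.
Supplier U at 16: take all 210 m³ ; 160 still needed.
Take 40 from Supplier 4 at 28 ; need 120 more.
Supplier M (30): take the remaining 120 ; done.
Supplier 5: unused.
Cost = 170×14 + 210×16 + 40×28 + 120×30 = 10460.

10460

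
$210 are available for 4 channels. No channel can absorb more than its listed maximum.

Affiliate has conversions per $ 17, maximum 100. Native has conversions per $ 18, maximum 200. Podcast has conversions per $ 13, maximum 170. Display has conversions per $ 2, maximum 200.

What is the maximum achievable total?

3770

Rank by conversions per $: Native 18 > Affiliate 17 > Podcast 13 > Display 2.
Native: +200 to 200 (cap) → 10 left.
Only 10 left; Affiliate takes them to reach 10.
Total = 17×10 + 18×200 = 3770.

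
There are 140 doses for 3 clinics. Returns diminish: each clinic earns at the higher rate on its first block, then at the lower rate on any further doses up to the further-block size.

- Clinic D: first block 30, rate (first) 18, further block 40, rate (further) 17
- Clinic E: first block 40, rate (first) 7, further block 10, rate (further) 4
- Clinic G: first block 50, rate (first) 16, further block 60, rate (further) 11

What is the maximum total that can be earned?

Order all 6 blocks by rate: Clinic D/tier1 18 > Clinic D/tier2 17 > Clinic G/tier1 16 > Clinic G/tier2 11 > Clinic E/tier1 7 > Clinic E/tier2 4.
Clinic D/tier1 (18): +30 — 110 left.
Clinic D tier2 at 17: fill all 40 — 70 left.
Clinic G/tier1 (16): +50 — 20 left.
Clinic G tier2 at 11: only 20 left, fill 20.
Total = 18×30 + 17×40 + 16×50 + 11×20 = 2240.

2240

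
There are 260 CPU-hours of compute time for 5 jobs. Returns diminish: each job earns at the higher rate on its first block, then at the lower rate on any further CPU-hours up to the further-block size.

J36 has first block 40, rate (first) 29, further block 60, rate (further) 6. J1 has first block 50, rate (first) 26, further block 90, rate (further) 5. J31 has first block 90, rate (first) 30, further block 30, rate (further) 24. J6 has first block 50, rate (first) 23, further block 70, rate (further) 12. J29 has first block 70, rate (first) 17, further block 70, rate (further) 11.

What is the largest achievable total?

7030

Order all 10 blocks by rate: J31/tier1 30 > J36/tier1 29 > J1/tier1 26 > J31/tier2 24 > J6/tier1 23 > J29/tier1 17 > J6/tier2 12 > J29/tier2 11 > J36/tier2 6 > J1/tier2 5.
J31/tier1 (30): +90 ; 170 left.
J36 tier1 at 29: fill all 40 ; 130 left.
J1/tier1 (26): +50 ; 80 left.
Fill J31 tier2 block (30 at 24) ; 50 left.
Fill J6 tier1 block (50 at 23) ; 0 left.
Total = 30×90 + 29×40 + 26×50 + 24×30 + 23×50 = 7030.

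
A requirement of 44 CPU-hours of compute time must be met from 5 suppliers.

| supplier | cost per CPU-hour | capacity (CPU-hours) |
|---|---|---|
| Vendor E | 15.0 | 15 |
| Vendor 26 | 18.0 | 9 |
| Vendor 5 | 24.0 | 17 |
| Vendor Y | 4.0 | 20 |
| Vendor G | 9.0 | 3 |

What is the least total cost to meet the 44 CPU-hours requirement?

Cheapest first:
Take 20 from Vendor Y at 4.0 ; need 24 more.
Vendor G at 9.0: take all 3 CPU-hours ; 21 still needed.
Vendor E at 15.0: take all 15 CPU-hours ; 6 still needed.
Vendor 26 at 18.0: take 6 of its 9 ; requirement met.
Vendor 5: unused.
Cost = 20×4.0 + 3×9.0 + 15×15.0 + 6×18.0 = 440.

440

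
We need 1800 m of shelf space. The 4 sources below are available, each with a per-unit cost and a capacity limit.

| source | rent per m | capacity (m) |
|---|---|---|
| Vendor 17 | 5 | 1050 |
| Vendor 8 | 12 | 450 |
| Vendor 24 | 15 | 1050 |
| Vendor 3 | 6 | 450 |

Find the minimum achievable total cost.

11550

Use sources in increasing cost order.
Take 1050 from Vendor 17 at 5 — need 750 more.
Vendor 3 (6): use full 450 — 300 m to go.
Vendor 8 (12): take the remaining 300 — done.
Vendor 24: unused.
Cost = 1050×5 + 450×6 + 300×12 = 11550.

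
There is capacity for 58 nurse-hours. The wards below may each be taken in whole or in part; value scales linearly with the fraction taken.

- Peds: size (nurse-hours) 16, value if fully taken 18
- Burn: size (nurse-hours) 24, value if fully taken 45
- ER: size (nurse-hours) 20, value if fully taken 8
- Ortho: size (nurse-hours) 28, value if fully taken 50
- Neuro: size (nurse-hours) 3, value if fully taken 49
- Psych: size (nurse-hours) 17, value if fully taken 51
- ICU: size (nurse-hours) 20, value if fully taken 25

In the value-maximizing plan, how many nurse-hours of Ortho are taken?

Rank by value-to-size ratio: Neuro 49/3≈16.3, Psych 51/17≈3, Burn 45/24≈1.88, Ortho 50/28≈1.79, ICU 25/20≈1.25, Peds 18/16≈1.12, ER 8/20≈0.4.
Take all of Neuro (3 nurse-hours, value 49) ; 55 nurse-hours left.
Psych: take in full, 17 nurse-hours for value 51 ; 38 left.
All 24 nurse-hours of Burn fit (value 45) ; 14 remain.
Fill the last 14 nurse-hours with part of Ortho: 14/28 of it earns 25.

14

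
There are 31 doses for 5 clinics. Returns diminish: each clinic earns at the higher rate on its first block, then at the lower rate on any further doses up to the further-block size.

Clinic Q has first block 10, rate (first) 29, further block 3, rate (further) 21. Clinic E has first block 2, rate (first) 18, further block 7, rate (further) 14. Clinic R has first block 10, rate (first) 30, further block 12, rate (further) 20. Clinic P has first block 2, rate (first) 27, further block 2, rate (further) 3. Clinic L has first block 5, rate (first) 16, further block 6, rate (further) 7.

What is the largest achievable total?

Order all 10 blocks by rate: Clinic R/first 30 > Clinic Q/first 29 > Clinic P/first 27 > Clinic Q/second 21 > Clinic R/second 20 > Clinic E/first 18 > Clinic L/first 16 > Clinic E/second 14 > Clinic L/second 7 > Clinic P/second 3.
Fill Clinic R first block (10 at 30) → 21 left.
Clinic Q first at 29: fill all 10 → 11 left.
Clinic P first at 27: fill all 2 → 9 left.
Fill Clinic Q second block (3 at 21) → 6 left.
Clinic R/second: +6 of 12 at 20; pool empty.
Total = 30×10 + 29×10 + 27×2 + 21×3 + 20×6 = 827.

827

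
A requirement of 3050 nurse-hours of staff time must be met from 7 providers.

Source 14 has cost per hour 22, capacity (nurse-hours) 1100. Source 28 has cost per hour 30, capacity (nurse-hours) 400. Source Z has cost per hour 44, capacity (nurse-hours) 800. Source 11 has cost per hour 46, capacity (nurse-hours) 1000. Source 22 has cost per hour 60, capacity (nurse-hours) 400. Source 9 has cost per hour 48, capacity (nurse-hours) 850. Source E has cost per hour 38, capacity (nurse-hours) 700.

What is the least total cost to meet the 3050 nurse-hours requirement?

100300

Use providers in increasing cost order.
Take 1100 from Source 14 at 22 → need 1950 more.
Source 28 at 30: take all 400 nurse-hours → 1550 still needed.
Source E at 38: take all 700 nurse-hours → 850 still needed.
Take 800 from Source Z at 44 → need 50 more.
Source 11 (46): take the remaining 50 → done.
Source 9, Source 22: unused.
Cost = 1100×22 + 400×30 + 700×38 + 800×44 + 50×46 = 100300.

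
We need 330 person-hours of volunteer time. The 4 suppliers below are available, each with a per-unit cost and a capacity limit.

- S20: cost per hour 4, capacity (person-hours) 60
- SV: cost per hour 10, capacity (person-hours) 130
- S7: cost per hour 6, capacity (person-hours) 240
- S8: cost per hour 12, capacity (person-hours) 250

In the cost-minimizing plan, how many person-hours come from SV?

Cheapest first:
Take 60 from S20 at 4 ; need 270 more.
S7 (6): use full 240 ; 30 person-hours to go.
SV at 10: take 30 of its 130 ; requirement met.
S8: unused.

30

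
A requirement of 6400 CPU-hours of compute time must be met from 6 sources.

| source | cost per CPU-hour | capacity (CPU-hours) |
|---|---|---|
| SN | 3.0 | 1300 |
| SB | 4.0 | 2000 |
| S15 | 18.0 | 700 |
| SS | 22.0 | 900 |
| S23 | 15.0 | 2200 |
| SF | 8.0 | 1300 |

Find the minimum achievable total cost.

49300

Cheapest first:
Take 1300 from SN at 3.0 — need 5100 more.
SB (4.0): use full 2000 — 3100 CPU-hours to go.
SF (8.0): use full 1300 — 1800 CPU-hours to go.
S23 (15.0): take the remaining 1800 — done.
S15, SS: unused.
Cost = 1300×3.0 + 2000×4.0 + 1300×8.0 + 1800×15.0 = 49300.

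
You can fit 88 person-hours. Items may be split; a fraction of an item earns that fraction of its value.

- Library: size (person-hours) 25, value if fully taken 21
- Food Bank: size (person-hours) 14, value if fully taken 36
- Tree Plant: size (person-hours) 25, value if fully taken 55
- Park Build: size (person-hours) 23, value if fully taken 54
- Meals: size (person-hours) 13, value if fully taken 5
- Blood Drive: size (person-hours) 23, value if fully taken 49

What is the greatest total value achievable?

196.52

Sort by value density: Food Bank 36/14≈2.57, Park Build 54/23≈2.35, Tree Plant 55/25≈2.2, Blood Drive 49/23≈2.13, Library 21/25≈0.84, Meals 5/13≈0.385.
Food Bank: take in full, 14 person-hours for value 36 → 74 left.
Park Build: take in full, 23 person-hours for value 54 → 51 left.
Take all of Tree Plant (25 person-hours, value 55) → 26 person-hours left.
Take all of Blood Drive (23 person-hours, value 49) → 3 person-hours left.
3 person-hours left: a 3/25 share of Library gives 21×3/25 = 2.52.
Total value = 196.52.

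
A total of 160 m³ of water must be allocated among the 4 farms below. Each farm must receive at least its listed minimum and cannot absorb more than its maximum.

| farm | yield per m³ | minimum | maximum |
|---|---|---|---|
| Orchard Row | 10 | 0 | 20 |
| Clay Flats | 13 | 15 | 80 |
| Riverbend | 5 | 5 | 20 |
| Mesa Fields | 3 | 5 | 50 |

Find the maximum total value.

1460

Meeting every minimum uses 0+15+5+5 = 25 m³, leaving 135.
Rank by yield per m³: Clay Flats 13 > Orchard Row 10 > Riverbend 5 > Mesa Fields 3.
Give Clay Flats 65 more to hit its cap of 80 → 70 left.
Give Orchard Row 20 more to hit its cap of 20 → 50 left.
Riverbend: +15 to 20 (cap) → 35 left.
Only 35 left; Mesa Fields takes them to reach 40.
Total = 10×20 + 13×80 + 5×20 + 3×40 = 1460.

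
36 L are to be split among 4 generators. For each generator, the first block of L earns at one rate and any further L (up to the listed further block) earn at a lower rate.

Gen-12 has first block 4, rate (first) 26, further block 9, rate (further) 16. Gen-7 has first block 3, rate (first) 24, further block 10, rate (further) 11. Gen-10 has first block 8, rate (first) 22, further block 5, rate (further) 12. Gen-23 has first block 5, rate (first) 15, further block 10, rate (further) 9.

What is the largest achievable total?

653

Rank every tier by rate: Gen-12/T1 26 > Gen-7/T1 24 > Gen-10/T1 22 > Gen-12/T2 16 > Gen-23/T1 15 > Gen-10/T2 12 > Gen-7/T2 11 > Gen-23/T2 9.
Fill Gen-12 T1 block (4 at 26) — 32 left.
Gen-7 T1 at 24: fill all 3 — 29 left.
Fill Gen-10 T1 block (8 at 22) — 21 left.
Gen-12/T2 (16): +9 — 12 left.
Gen-23/T1 (15): +5 — 7 left.
Gen-10 T2 at 12: fill all 5 — 2 left.
Gen-7/T2: +2 of 10 at 11; pool empty.
Total = 26×4 + 24×3 + 22×8 + 16×9 + 15×5 + 12×5 + 11×2 = 653.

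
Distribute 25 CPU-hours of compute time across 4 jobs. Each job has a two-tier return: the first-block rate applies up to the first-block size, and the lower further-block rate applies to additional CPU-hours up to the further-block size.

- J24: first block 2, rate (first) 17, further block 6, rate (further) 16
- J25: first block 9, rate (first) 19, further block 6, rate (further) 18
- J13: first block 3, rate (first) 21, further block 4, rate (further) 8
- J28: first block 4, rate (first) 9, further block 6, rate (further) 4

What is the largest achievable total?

Treat each block as its own option and order by rate: J13/first 21 > J25/first 19 > J25/second 18 > J24/first 17 > J24/second 16 > J28/first 9 > J13/second 8 > J28/second 4.
J13/first (21): +3 — 22 left.
J25/first (19): +9 — 13 left.
Fill J25 second block (6 at 18) — 7 left.
J24 first at 17: fill all 2 — 5 left.
5 remain; put them into J24 second at 16.
Total = 21×3 + 19×9 + 18×6 + 17×2 + 16×5 = 456.

456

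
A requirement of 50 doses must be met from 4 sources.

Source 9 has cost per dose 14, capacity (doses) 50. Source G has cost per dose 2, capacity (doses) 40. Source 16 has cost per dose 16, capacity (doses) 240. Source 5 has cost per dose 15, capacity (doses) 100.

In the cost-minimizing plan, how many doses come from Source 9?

Cheapest first:
Take 40 from Source G at 2 ; need 10 more.
Source 9 at 14: take 10 of its 50 ; requirement met.
Source 5, Source 16: unused.

10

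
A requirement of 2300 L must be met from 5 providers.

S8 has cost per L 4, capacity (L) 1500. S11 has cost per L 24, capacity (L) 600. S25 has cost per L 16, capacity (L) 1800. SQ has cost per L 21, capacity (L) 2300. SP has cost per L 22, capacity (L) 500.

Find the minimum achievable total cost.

Use providers in increasing cost order.
S8 at 4: take all 1500 L ; 800 still needed.
S25 at 16: take 800 of its 1800 ; requirement met.
SQ, SP, S11: unused.
Cost = 1500×4 + 800×16 = 18800.

18800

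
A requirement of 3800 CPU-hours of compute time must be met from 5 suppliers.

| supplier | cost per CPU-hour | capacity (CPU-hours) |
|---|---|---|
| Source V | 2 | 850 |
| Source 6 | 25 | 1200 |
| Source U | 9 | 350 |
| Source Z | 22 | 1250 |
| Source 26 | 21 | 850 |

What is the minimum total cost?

Cheapest first:
Source V (2): use full 850 ; 2950 CPU-hours to go.
Source U at 9: take all 350 CPU-hours ; 2600 still needed.
Source 26 at 21: take all 850 CPU-hours ; 1750 still needed.
Take 1250 from Source Z at 22 ; need 500 more.
Take 500 from Source 6 at 25 to finish.
Cost = 850×2 + 350×9 + 850×21 + 1250×22 + 500×25 = 62700.

62700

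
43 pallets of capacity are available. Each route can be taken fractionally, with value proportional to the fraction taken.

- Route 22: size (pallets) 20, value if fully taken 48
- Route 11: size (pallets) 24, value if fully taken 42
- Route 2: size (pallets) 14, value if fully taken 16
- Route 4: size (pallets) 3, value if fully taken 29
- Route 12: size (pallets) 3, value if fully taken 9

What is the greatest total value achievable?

Sort by value density: Route 4 29/3≈9.67, Route 12 9/3≈3, Route 22 48/20≈2.4, Route 11 42/24≈1.75, Route 2 16/14≈1.14.
Route 4: take in full, 3 pallets for value 29 ; 40 left.
Take all of Route 12 (3 pallets, value 9) ; 37 pallets left.
Route 22: take in full, 20 pallets for value 48 ; 17 left.
17 pallets left: a 17/24 share of Route 11 gives 42×17/24 = 29.75.
Total value = 115.75.

115.75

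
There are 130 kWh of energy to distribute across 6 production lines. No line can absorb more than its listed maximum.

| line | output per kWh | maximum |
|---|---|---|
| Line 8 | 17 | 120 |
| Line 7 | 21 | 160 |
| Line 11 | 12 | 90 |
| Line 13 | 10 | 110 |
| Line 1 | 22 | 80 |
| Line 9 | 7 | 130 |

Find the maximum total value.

2810

Rank by output per kWh: Line 1 22 > Line 7 21 > Line 8 17 > Line 11 12 > Line 13 10 > Line 9 7.
Give Line 1 80 to hit its cap of 80 — 50 left.
Only 50 left; Line 7 takes them to reach 50.
Total = 21×50 + 22×80 = 2810.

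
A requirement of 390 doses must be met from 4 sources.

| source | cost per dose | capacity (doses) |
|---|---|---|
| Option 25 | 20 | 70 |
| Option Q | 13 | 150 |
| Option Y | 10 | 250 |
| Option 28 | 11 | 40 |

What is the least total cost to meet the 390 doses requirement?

Use sources in increasing cost order.
Option Y (10): use full 250 → 140 doses to go.
Option 28 at 11: take all 40 doses → 100 still needed.
Take 100 from Option Q at 13 to finish.
Option 25: unused.
Cost = 250×10 + 40×11 + 100×13 = 4240.

4240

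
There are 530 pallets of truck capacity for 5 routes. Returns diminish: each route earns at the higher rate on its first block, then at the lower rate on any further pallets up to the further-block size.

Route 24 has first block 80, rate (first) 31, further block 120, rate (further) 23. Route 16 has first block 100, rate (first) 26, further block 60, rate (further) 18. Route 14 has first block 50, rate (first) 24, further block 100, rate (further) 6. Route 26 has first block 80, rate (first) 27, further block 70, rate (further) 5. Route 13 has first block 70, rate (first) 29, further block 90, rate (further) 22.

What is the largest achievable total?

Rank every tier by rate: Route 24/T1 31 > Route 13/T1 29 > Route 26/T1 27 > Route 16/T1 26 > Route 14/T1 24 > Route 24/T2 23 > Route 13/T2 22 > Route 16/T2 18 > Route 14/T2 6 > Route 26/T2 5.
Route 24 T1 at 31: fill all 80 → 450 left.
Route 13 T1 at 29: fill all 70 → 380 left.
Route 26 T1 at 27: fill all 80 → 300 left.
Route 16 T1 at 26: fill all 100 → 200 left.
Fill Route 14 T1 block (50 at 24) → 150 left.
Route 24 T2 at 23: fill all 120 → 30 left.
Route 13/T2: +30 of 90 at 22; pool empty.
Total = 31×80 + 29×70 + 27×80 + 26×100 + 24×50 + 23×120 + 22×30 = 13890.

13890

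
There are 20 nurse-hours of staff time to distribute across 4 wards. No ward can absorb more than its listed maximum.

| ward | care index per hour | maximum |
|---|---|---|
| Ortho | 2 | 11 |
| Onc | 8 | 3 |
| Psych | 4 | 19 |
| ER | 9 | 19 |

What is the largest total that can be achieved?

Highest care index per hour first: ER 9 > Onc 8 > Psych 4 > Ortho 2.
Give ER 19 to hit its cap of 19 — 1 left.
Onc has room for 3 but only 1 remain, so it gets 1.
Total = 8×1 + 9×19 = 179.

179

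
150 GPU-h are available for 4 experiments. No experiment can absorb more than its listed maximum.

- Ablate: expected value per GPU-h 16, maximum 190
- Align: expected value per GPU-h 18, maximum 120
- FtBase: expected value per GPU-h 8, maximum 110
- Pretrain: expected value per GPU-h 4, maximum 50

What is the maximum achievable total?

Rank by expected value per GPU-h: Align 18 > Ablate 16 > FtBase 8 > Pretrain 4.
Align takes 120 to reach its cap of 120 ; 30 left.
Ablate: +30 (room for 190) → 30. Pool exhausted.
Total = 16×30 + 18×120 = 2640.

2640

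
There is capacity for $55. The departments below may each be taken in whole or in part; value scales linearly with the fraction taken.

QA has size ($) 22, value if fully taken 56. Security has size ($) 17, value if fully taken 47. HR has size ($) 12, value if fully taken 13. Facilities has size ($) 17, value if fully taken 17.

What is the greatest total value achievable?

Sort by value density: Security 47/17≈2.76, QA 56/22≈2.55, HR 13/12≈1.08, Facilities 17/17≈1.
Security: take in full, 17 $ for value 47 ; 38 left.
Take all of QA (22 $, value 56) ; 16 $ left.
HR: take in full, 12 $ for value 13 ; 4 left.
4 $ left: a 4/17 share of Facilities gives 17×4/17 = 4.
Total value = 120.

120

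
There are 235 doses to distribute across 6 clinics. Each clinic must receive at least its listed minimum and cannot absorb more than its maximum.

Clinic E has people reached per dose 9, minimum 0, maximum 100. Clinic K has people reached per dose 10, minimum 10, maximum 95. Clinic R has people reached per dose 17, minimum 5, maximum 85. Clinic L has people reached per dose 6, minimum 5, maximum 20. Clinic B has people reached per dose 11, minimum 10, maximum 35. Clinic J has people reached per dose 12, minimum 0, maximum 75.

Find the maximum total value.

Meeting every minimum uses 0+10+5+5+10+0 = 30 doses, leaving 205.
Rank by people reached per dose: Clinic R 17 > Clinic J 12 > Clinic B 11 > Clinic K 10 > Clinic E 9 > Clinic L 6.
Give Clinic R 80 more to hit its cap of 85 → 125 left.
Give Clinic J 75 more to hit its cap of 75 → 50 left.
Clinic B takes 25 more to reach its cap of 35 → 25 left.
Clinic K has room for 85 more but only 25 remain, so it gets 35.
Total = 10×35 + 17×85 + 6×5 + 11×35 + 12×75 = 3110.

3110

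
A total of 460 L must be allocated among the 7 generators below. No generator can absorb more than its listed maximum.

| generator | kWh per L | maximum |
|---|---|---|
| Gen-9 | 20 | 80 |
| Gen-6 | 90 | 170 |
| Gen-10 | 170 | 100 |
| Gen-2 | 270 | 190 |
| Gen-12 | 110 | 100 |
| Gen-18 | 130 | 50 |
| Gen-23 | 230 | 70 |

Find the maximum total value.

96400

Rank by kWh per L: Gen-2 270 > Gen-23 230 > Gen-10 170 > Gen-18 130 > Gen-12 110 > Gen-6 90 > Gen-9 20.
Gen-2: +190 to 190 (cap) — 270 left.
Gen-23: +70 to 70 (cap) — 200 left.
Gen-10: +100 to 100 (cap) — 100 left.
Gen-18: +50 to 50 (cap) — 50 left.
Gen-12: +50 (room for 100) → 50. Pool exhausted.
Total = 170×100 + 270×190 + 110×50 + 130×50 + 230×70 = 96400.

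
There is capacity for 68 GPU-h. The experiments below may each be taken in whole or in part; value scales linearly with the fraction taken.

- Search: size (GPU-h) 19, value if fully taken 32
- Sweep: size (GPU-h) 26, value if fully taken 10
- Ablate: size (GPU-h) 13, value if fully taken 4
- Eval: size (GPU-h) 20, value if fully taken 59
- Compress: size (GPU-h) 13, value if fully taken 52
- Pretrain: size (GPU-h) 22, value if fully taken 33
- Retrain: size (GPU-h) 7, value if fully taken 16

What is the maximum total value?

172.5

Sort by value density: Compress 52/13≈4, Eval 59/20≈2.95, Retrain 16/7≈2.29, Search 32/19≈1.68, Pretrain 33/22≈1.5, Sweep 10/26≈0.385, Ablate 4/13≈0.308.
Take all of Compress (13 GPU-h, value 52) → 55 GPU-h left.
Eval: take in full, 20 GPU-h for value 59 → 35 left.
All 7 GPU-h of Retrain fit (value 16) → 28 remain.
Search: take in full, 19 GPU-h for value 32 → 9 left.
Only 9 GPU-h remain; take 9/22 of Pretrain for value 33×9/22 = 13.5.
Total value = 172.5.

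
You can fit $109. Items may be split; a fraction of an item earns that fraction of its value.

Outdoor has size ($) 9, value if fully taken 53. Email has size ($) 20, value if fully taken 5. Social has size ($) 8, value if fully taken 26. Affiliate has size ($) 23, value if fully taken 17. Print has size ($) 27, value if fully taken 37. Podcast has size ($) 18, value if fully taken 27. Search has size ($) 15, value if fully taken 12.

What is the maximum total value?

Rank by value-to-size ratio: Outdoor 53/9≈5.89, Social 26/8≈3.25, Podcast 27/18≈1.5, Print 37/27≈1.37, Search 12/15≈0.8, Affiliate 17/23≈0.739, Email 5/20≈0.25.
Take all of Outdoor (9 $, value 53) — 100 $ left.
Social: take in full, 8 $ for value 26 — 92 left.
Podcast: take in full, 18 $ for value 27 — 74 left.
Print: take in full, 27 $ for value 37 — 47 left.
Take all of Search (15 $, value 12) — 32 $ left.
Take all of Affiliate (23 $, value 17) — 9 $ left.
Fill the last 9 $ with part of Email: 9/20 of it earns 2.25.
Total value = 174.25.

174.25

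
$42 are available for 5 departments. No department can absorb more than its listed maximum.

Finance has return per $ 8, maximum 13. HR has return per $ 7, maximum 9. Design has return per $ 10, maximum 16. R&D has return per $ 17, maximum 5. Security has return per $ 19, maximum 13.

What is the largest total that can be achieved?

Order the departments by return per $: Security 19 > R&D 17 > Design 10 > Finance 8 > HR 7.
Give Security 13 to hit its cap of 13 ; 29 left.
Give R&D 5 to hit its cap of 5 ; 24 left.
Design takes 16 to reach its cap of 16 ; 8 left.
Finance: +8 (room for 13) → 8. Pool exhausted.
Total = 8×8 + 10×16 + 17×5 + 19×13 = 556.

556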